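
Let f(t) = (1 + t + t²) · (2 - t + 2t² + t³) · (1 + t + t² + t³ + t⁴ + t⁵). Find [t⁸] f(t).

6

(1 + t + t²) has coefficients 1,1,1 for degrees 0…2.
(2 - t + 2t² + t³) has coefficients 2,-1,2,1,0,0,0,0,0 for degrees 0…8.
Finally multiplying by (1 + t + t² + t³ + t⁴ + t⁵), the product of all factors after the first has coefficients 2,1,3,4,4,4,2,3,1 for degrees 0…8.
[t⁸] = 1·1 + 1·3 + 1·2 = 6.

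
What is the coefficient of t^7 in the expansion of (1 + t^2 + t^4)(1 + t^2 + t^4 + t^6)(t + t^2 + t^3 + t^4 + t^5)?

8

(1 + t^2 + t^4) has coefficients 1,0,1,0,1 for degrees 0…4.
(1 + t^2 + t^4 + t^6) has coefficients 1,0,1,0,1,0,1,0 for degrees 0…7.
Finally multiplying by (t + t^2 + t^3 + t^4 + t^5), the product of all factors after the first has coefficients 0,1,1,2,2,3,2,3 for degrees 0…7.
[t^7] = 1·3 + 1·3 + 1·2 = 8.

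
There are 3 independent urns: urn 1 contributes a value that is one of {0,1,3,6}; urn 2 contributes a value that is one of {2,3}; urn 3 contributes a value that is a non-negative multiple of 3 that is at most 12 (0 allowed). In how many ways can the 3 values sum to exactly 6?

3

The generating function for the choices is (1 + z + z³ + z⁶)·(z² + z³)·(1 + z³ + z⁶ + z⁹ + z¹²); the count is [z⁶].
(1 + z + z³ + z⁶) has coefficients 1,1,0,1,0,0,1 for degrees 0…6.
(z² + z³) has coefficients 0,0,1,1,0,0,0 for degrees 0…6.
Finally multiplying by (1 + z³ + z⁶ + z⁹ + z¹²), the product of all factors after the first has coefficients 0,0,1,1,0,1,1 for degrees 0…6.
[z⁶] = 1·1 + 1·1 + 1·1 + 1·0 = 3.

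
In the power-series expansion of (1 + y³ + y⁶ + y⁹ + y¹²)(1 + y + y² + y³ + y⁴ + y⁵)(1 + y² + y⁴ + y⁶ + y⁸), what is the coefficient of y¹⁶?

(1 + y³ + y⁶ + y⁹ + y¹²) has coefficients 1,0,0,1,0,0,1,0,0,1,0,0,1 for degrees 0…12.
(1 + y + y² + y³ + y⁴ + y⁵) has coefficients 1,1,1,1,1,1,0,0,0,0,0,0,0,0,0,0,0 for degrees 0…16.
Finally multiplying by (1 + y² + y⁴ + y⁶ + y⁸), the product of all factors after the first has coefficients 1,1,2,2,3,3,3,3,3,3,2,2,1,1,0,0,0 for degrees 0…16.
[y¹⁶] = 1·0 + 1·1 + 1·2 + 1·3 + 1·3 = 9.

9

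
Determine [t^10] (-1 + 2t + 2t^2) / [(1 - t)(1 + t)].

1

The denominator gives the recurrence a_n = a_(n−2) for n ≥ 3; the numerator fixes a_0 = -1, a_1 = 2, a_2 = 1.
Iterating: -1, 2, 1, 2, 1, 2, 1, 2, 1, 2, 1, so a_10 = 1.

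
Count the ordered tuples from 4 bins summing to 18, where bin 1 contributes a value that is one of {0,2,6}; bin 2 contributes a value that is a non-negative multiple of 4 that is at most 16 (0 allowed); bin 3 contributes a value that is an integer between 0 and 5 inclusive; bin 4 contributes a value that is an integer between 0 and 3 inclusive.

The generating function for the choices is (1 + x^2 + x^6)·(1 + x^4 + x^8 + x^12 + x^16)·(1 + x + x^2 + x^3 + x^4 + x^5)·(1 + x + x^2 + x^3); the count is [x^18].
(1 + x^2 + x^6) has coefficients 1,0,1,0,0,0,1 for degrees 0…6.
(1 + x^4 + x^8 + x^12 + x^16) has coefficients 1,0,0,0,1,0,0,0,1,0,0,0,1,0,0,0,1,0,0 for degrees 0…18.
Multiplying by (1 + x + x^2 + x^3 + x^4 + x^5) gives running coefficients 1,1,1,1,2,2,1,1,2,2,1,1,2,2,1,1,2,2,1 for degrees 0…18.
Finally multiplying by (1 + x + x^2 + x^3), the product of all factors after the first has coefficients 1,2,3,4,5,6,6,6,6,6,6,6,6,6,6,6,6,6,6 for degrees 0…18.
[x^18] = 1·6 + 1·6 + 1·6 = 18.

18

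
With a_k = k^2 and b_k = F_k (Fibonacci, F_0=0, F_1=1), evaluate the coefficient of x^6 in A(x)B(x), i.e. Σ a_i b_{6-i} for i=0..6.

Write out a_i and b_{6-i} for i = 0,…,6 and sum the products.
Σ = 0·8 + 1·5 + 4·3 + 9·2 + 16·1 + 25·1 + 36·0 = 76.

76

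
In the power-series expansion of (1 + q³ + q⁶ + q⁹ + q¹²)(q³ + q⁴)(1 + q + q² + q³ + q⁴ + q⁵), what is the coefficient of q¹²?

(1 + q³ + q⁶ + q⁹ + q¹²) has coefficients 1,0,0,1,0,0,1,0,0,1,0,0,1 for degrees 0…12.
(q³ + q⁴) has coefficients 0,0,0,1,1,0,0,0,0,0,0,0,0 for degrees 0…12.
Finally multiplying by (1 + q + q² + q³ + q⁴ + q⁵), the product of all factors after the first has coefficients 0,0,0,1,2,2,2,2,2,1,0,0,0 for degrees 0…12.
[q¹²] = 1·0 + 1·1 + 1·2 + 1·1 + 1·0 = 4.

4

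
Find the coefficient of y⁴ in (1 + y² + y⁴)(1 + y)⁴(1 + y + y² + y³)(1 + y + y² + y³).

64

(1 + y² + y⁴) has coefficients 1,0,1,0,1 for degrees 0…4.
(1 + y)⁴ has coefficients 1,4,6,4,1 for degrees 0…4.
Multiplying by (1 + y + y² + y³) gives running coefficients 1,5,11,15,15 for degrees 0…4.
Finally multiplying by (1 + y + y² + y³), the product of all factors after the first has coefficients 1,6,17,32,46 for degrees 0…4.
[y⁴] = 1·46 + 1·17 + 1·1 = 64.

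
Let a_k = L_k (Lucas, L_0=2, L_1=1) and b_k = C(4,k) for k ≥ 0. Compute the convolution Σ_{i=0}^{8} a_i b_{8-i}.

322

Write out a_i and b_{8-i} for i = 0,…,8 and sum the products.
Σ = 2·0 + 1·0 + 3·0 + 4·0 + 7·1 + 11·4 + 18·6 + 29·4 + 47·1 = 322.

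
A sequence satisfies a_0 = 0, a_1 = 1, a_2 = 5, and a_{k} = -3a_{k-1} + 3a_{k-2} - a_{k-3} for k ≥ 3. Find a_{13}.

The ordinary generating function has denominator 1 + 3x - 3x^2 + x^3.
Iterating the recurrence: a_0,…,a_{13} = 0, 1, 5, -12, 50, -191, 735, -2828, 10880, -41859, 161045, -619592, 2383770, -9171131.

-9171131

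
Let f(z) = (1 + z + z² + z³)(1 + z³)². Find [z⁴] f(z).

2

(1 + z + z² + z³) has coefficients 1,1,1,1 for degrees 0…3.
(1 + z³)² has coefficients 1,0,0,2,0 for degrees 0…4.
[z⁴] = 1·0 + 1·2 + 1·0 + 1·0 = 2.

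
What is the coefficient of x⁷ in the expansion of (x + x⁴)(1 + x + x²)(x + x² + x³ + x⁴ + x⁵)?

(x + x⁴) has coefficients 0,1,0,0,1 for degrees 0…4.
(1 + x + x²) has coefficients 1,1,1,0,0,0,0,0 for degrees 0…7.
Finally multiplying by (x + x² + x³ + x⁴ + x⁵), the product of all factors after the first has coefficients 0,1,2,3,3,3,2,1 for degrees 0…7.
[x⁷] = 1·2 + 1·3 = 5.

5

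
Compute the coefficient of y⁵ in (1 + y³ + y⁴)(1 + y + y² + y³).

2

(1 + y³ + y⁴) has coefficients 1,0,0,1,1 for degrees 0…4.
(1 + y + y² + y³) has coefficients 1,1,1,1,0,0 for degrees 0…5.
[y⁵] = 1·0 + 1·1 + 1·1 = 2.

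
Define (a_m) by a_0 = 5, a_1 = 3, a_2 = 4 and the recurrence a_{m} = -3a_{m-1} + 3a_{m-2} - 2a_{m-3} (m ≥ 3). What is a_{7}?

The ordinary generating function has denominator 1 + 3y - 3y^2 + 2y^3.
Iterating the recurrence: a_0,…,a_{7} = 5, 3, 4, -13, 45, -182, 707, -2757.

-2757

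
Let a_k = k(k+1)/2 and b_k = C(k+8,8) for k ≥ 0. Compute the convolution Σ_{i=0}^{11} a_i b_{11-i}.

352716

Write out a_i and b_{11-i} for i = 0,…,11 and sum the products.
Σ = 0·75582 + 1·43758 + 3·24310 + 6·12870 + 10·6435 + 15·3003 + 21·1287 + 28·495 + 36·165 + 45·45 + 55·9 + 66·1 = 352716.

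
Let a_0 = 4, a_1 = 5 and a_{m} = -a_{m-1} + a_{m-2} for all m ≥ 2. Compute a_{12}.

The ordinary generating function has denominator 1 + y - y^2.
Iterating the recurrence: a_0,…,a_{12} = 4, 5, -1, 6, -7, 13, -20, 33, -53, 86, -139, 225, -364.

-364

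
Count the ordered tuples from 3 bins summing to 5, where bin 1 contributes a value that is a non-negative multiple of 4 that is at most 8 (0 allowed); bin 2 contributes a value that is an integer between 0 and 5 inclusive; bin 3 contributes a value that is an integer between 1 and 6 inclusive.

6

The generating function for the choices is (1 + y^4 + y^8)·(1 + y + y^2 + y^3 + y^4 + y^5)·(y + y^2 + y^3 + y^4 + y^5 + y^6); the count is [y^5].
(1 + y^4 + y^8) has coefficients 1,0,0,0,1,0 for degrees 0…5.
(1 + y + y^2 + y^3 + y^4 + y^5) has coefficients 1,1,1,1,1,1 for degrees 0…5.
Finally multiplying by (y + y^2 + y^3 + y^4 + y^5 + y^6), the product of all factors after the first has coefficients 0,1,2,3,4,5 for degrees 0…5.
[y^5] = 1·5 + 1·1 = 6.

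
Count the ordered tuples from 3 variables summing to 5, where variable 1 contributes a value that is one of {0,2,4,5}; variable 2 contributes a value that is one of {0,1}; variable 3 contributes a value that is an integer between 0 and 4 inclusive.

6

The generating function for the choices is (1 + z² + z⁴ + z⁵)·(1 + z)·(1 + z + z² + z³ + z⁴); the count is [z⁵].
(1 + z² + z⁴ + z⁵) has coefficients 1,0,1,0,1,1 for degrees 0…5.
(1 + z) has coefficients 1,1,0,0,0,0 for degrees 0…5.
Finally multiplying by (1 + z + z² + z³ + z⁴), the product of all factors after the first has coefficients 1,2,2,2,2,1 for degrees 0…5.
[z⁵] = 1·1 + 1·2 + 1·2 + 1·1 = 6.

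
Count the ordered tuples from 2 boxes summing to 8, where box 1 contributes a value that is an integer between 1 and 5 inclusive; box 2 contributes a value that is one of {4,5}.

2

The generating function for the choices is (t + t² + t³ + t⁴ + t⁵)·(t⁴ + t⁵); the count is [t⁸].
(t + t² + t³ + t⁴ + t⁵) has coefficients 0,1,1,1,1,1 for degrees 0…5.
(t⁴ + t⁵) has coefficients 0,0,0,0,1,1,0,0,0 for degrees 0…8.
[t⁸] = 1·0 + 1·0 + 1·1 + 1·1 + 1·0 = 2.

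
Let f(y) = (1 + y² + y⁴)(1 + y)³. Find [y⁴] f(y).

4

(1 + y² + y⁴) has coefficients 1,0,1,0,1 for degrees 0…4.
(1 + y)³ has coefficients 1,3,3,1,0 for degrees 0…4.
[y⁴] = 1·0 + 1·3 + 1·1 = 4.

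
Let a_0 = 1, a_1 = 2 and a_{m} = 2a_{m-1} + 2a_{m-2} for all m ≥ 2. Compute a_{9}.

The ordinary generating function has denominator 1 - 2t - 2t^2.
Iterating the recurrence: a_0,…,a_{9} = 1, 2, 6, 16, 44, 120, 328, 896, 2448, 6688.

6688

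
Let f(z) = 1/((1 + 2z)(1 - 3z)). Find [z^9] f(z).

11605

Partial fractions give a closed form: a_n = (2/5)·(-2)^n + (3/5)·3^n.
At n = 9: a_9 = 11605.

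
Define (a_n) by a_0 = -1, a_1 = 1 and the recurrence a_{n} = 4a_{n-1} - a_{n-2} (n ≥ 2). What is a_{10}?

The ordinary generating function has denominator 1 - 4t + t^2.
Iterating the recurrence: a_0,…,a_{10} = -1, 1, 5, 19, 71, 265, 989, 3691, 13775, 51409, 191861.

191861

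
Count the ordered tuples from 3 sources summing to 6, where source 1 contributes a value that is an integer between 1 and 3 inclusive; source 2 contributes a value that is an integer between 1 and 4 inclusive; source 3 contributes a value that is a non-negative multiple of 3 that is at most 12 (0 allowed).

The generating function for the choices is (z + z² + z³)·(z + z² + z³ + z⁴)·(1 + z³ + z⁶ + z⁹ + z¹²); the count is [z⁶].
(z + z² + z³) has coefficients 0,1,1,1 for degrees 0…3.
(z + z² + z³ + z⁴) has coefficients 0,1,1,1,1,0,0 for degrees 0…6.
Finally multiplying by (1 + z³ + z⁶ + z⁹ + z¹²), the product of all factors after the first has coefficients 0,1,1,1,2,1,1 for degrees 0…6.
[z⁶] = 1·1 + 1·2 + 1·1 = 4.

4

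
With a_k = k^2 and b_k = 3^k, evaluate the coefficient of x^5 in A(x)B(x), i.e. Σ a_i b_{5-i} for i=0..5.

343

Write out a_i and b_{5-i} for i = 0,…,5 and sum the products.
Σ = 0·243 + 1·81 + 4·27 + 9·9 + 16·3 + 25·1 = 343.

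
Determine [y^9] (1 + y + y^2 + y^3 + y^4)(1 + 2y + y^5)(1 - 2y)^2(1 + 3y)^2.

(1 + y + y^2 + y^3 + y^4) has coefficients 1,1,1,1,1 for degrees 0…4.
(1 + 2y + y^5) has coefficients 1,2,0,0,0,1,0,0,0,0 for degrees 0…9.
Multiplying by (1 - 2y)^2 gives running coefficients 1,-2,-4,8,0,1,-4,4,0,0 for degrees 0…9.
Finally multiplying by (1 + 3y)^2, the product of all factors after the first has coefficients 1,4,-7,-34,12,73,2,-11,-12,36 for degrees 0…9.
[y^9] = 1·36 + 1·(-12) + 1·(-11) + 1·2 + 1·73 = 88.

88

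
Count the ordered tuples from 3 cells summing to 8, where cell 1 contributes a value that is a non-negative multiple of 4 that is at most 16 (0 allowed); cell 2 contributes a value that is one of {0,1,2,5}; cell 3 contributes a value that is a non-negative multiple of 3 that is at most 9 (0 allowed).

The generating function for the choices is (1 + x⁴ + x⁸ + x¹² + x¹⁶)·(1 + x + x² + x⁵)·(1 + x³ + x⁶ + x⁹); the count is [x⁸].
(1 + x⁴ + x⁸ + x¹² + x¹⁶) has coefficients 1,0,0,0,1,0,0,0,1 for degrees 0…8.
(1 + x + x² + x⁵) has coefficients 1,1,1,0,0,1,0,0,0 for degrees 0…8.
Finally multiplying by (1 + x³ + x⁶ + x⁹), the product of all factors after the first has coefficients 1,1,1,1,1,2,1,1,2 for degrees 0…8.
[x⁸] = 1·2 + 1·1 + 1·1 = 4.

4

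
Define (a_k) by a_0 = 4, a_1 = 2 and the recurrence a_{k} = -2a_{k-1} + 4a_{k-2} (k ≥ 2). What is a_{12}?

The ordinary generating function has denominator 1 + 2q - 4q^2.
Iterating the recurrence: a_0,…,a_{12} = 4, 2, 12, -16, 80, -224, 768, -2432, 7936, -25600, 82944, -268288, 868352.

868352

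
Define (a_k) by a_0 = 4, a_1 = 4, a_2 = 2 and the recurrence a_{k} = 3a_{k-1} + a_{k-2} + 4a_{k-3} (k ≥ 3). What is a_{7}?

4204

The ordinary generating function has denominator 1 - 3t - t^2 - 4t^3.
Iterating the recurrence: a_0,…,a_{7} = 4, 4, 2, 26, 96, 322, 1166, 4204.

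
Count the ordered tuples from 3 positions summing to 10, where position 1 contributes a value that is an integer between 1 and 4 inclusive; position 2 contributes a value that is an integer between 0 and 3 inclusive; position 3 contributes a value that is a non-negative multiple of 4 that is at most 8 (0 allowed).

4

The generating function for the choices is (t + t^2 + t^3 + t^4)·(1 + t + t^2 + t^3)·(1 + t^4 + t^8); the count is [t^10].
(t + t^2 + t^3 + t^4) has coefficients 0,1,1,1,1 for degrees 0…4.
(1 + t + t^2 + t^3) has coefficients 1,1,1,1,0,0,0,0,0,0,0 for degrees 0…10.
Finally multiplying by (1 + t^4 + t^8), the product of all factors after the first has coefficients 1,1,1,1,1,1,1,1,1,1,1 for degrees 0…10.
[t^10] = 1·1 + 1·1 + 1·1 + 1·1 = 4.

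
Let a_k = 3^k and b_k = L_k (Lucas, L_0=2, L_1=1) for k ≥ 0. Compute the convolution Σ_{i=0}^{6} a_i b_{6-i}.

The convolution is the t^6 coefficient of A(t)B(t).
Σ = 1·18 + 3·11 + 9·7 + 27·4 + 81·3 + 243·1 + 729·2 = 2166.

2166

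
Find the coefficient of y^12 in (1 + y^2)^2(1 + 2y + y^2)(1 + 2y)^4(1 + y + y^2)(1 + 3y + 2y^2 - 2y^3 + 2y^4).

1090

(1 + y^2)^2 has coefficients 1,0,2,0,1 for degrees 0…4.
(1 + 2y + y^2) has coefficients 1,2,1,0,0,0,0,0,0,0,0,0,0 for degrees 0…12.
Multiplying by (1 + 2y)^4 gives running coefficients 1,10,41,88,104,64,16,0,0,0,0,0,0 for degrees 0…12.
Multiplying by (1 + y + y^2) gives running coefficients 1,11,52,139,233,256,184,80,16,0,0,0,0 for degrees 0…12.
Finally multiplying by (1 + 3y + 2y^2 - 2y^3 + 2y^4), the product of all factors after the first has coefficients 1,14,87,315,734,1151,1244,956,578,352,240,128,32 for degrees 0…12.
[y^12] = 1·32 + 2·240 + 1·578 = 1090.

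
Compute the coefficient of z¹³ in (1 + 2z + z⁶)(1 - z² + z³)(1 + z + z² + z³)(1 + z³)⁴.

(1 + 2z + z⁶) has coefficients 1,2,0,0,0,0,1 for degrees 0…6.
(1 - z² + z³) has coefficients 1,0,-1,1,0,0,0,0,0,0,0,0,0,0 for degrees 0…13.
Multiplying by (1 + z + z² + z³) gives running coefficients 1,1,0,1,0,0,1,0,0,0,0,0,0,0 for degrees 0…13.
Finally multiplying by (1 + z³)⁴, the product of all factors after the first has coefficients 1,1,0,5,4,0,11,6,0,14,4,0,11,1 for degrees 0…13.
[z¹³] = 1·1 + 2·11 + 1·6 = 29.

29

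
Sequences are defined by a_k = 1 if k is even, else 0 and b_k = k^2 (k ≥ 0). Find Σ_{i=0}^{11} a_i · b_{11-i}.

286

Write out a_i and b_{11-i} for i = 0,…,11 and sum the products.
Σ = 1·121 + 0·100 + 1·81 + 0·64 + 1·49 + 0·36 + 1·25 + 0·16 + 1·9 + 0·4 + 1·1 + 0·0 = 286.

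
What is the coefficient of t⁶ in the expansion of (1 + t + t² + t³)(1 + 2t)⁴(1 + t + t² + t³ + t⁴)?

298

(1 + t + t² + t³) has coefficients 1,1,1,1 for degrees 0…3.
(1 + 2t)⁴ has coefficients 1,8,24,32,16,0,0 for degrees 0…6.
Finally multiplying by (1 + t + t² + t³ + t⁴), the product of all factors after the first has coefficients 1,9,33,65,81,80,72 for degrees 0…6.
[t⁶] = 1·72 + 1·80 + 1·81 + 1·65 = 298.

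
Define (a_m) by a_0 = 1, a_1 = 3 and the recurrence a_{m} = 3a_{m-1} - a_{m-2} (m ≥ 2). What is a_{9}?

6765

The ordinary generating function has denominator 1 - 3x + x^2.
Iterating the recurrence: a_0,…,a_{9} = 1, 3, 8, 21, 55, 144, 377, 987, 2584, 6765.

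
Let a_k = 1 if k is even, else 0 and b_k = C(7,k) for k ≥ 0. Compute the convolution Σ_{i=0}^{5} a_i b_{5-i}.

Write out a_i and b_{5-i} for i = 0,…,5 and sum the products.
Σ = 1·21 + 0·35 + 1·35 + 0·21 + 1·7 + 0·1 = 63.

63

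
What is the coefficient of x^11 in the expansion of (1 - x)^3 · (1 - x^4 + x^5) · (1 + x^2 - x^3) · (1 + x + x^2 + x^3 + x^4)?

(1 - x)^3 has coefficients 1,-3,3,-1 for degrees 0…3.
(1 - x^4 + x^5) has coefficients 1,0,0,0,-1,1,0,0,0,0,0,0 for degrees 0…11.
Multiplying by (1 + x^2 - x^3) gives running coefficients 1,0,1,-1,-1,1,-1,2,-1,0,0,0 for degrees 0…11.
Finally multiplying by (1 + x + x^2 + x^3 + x^4), the product of all factors after the first has coefficients 1,1,2,1,0,0,-1,0,0,1,0,1 for degrees 0…11.
[x^11] = 1·1 − 3·0 + 3·1 − 1·0 = 4.

4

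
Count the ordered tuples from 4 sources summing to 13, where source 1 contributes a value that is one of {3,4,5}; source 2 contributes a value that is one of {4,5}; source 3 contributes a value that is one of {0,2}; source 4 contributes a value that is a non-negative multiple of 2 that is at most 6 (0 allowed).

6

The generating function for the choices is (q^3 + q^4 + q^5)·(q^4 + q^5)·(1 + q^2)·(1 + q^2 + q^4 + q^6); the count is [q^13].
(q^3 + q^4 + q^5) has coefficients 0,0,0,1,1,1 for degrees 0…5.
(q^4 + q^5) has coefficients 0,0,0,0,1,1,0,0,0,0,0,0,0,0 for degrees 0…13.
Multiplying by (1 + q^2) gives running coefficients 0,0,0,0,1,1,1,1,0,0,0,0,0,0 for degrees 0…13.
Finally multiplying by (1 + q^2 + q^4 + q^6), the product of all factors after the first has coefficients 0,0,0,0,1,1,2,2,2,2,2,2,1,1 for degrees 0…13.
[q^13] = 1·2 + 1·2 + 1·2 = 6.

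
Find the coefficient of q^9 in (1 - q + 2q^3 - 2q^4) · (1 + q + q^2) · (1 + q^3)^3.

-2

(1 - q + 2q^3 - 2q^4) has coefficients 1,-1,0,2,-2 for degrees 0…4.
(1 + q + q^2) has coefficients 1,1,1,0,0,0,0,0,0,0 for degrees 0…9.
Finally multiplying by (1 + q^3)^3, the product of all factors after the first has coefficients 1,1,1,3,3,3,3,3,3,1 for degrees 0…9.
[q^9] = 1·1 − 1·3 + 2·3 − 2·3 = -2.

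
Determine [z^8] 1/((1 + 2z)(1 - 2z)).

The denominator gives the recurrence a_n = 4a_(n−2) for n ≥ 2; the numerator fixes a_0 = 1, a_1 = 0.
Iterating: 1, 0, 4, 0, 16, 0, 64, 0, 256, so a_8 = 256.

256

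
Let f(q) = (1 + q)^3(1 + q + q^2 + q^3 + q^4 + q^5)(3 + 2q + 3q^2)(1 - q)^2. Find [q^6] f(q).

-6

(1 + q)^3 has coefficients 1,3,3,1 for degrees 0…3.
(1 + q + q^2 + q^3 + q^4 + q^5) has coefficients 1,1,1,1,1,1,0 for degrees 0…6.
Multiplying by (3 + 2q + 3q^2) gives running coefficients 3,5,8,8,8,8,5 for degrees 0…6.
Finally multiplying by (1 - q)^2, the product of all factors after the first has coefficients 3,-1,1,-3,0,0,-3 for degrees 0…6.
[q^6] = 1·(-3) + 3·0 + 3·0 + 1·(-3) = -6.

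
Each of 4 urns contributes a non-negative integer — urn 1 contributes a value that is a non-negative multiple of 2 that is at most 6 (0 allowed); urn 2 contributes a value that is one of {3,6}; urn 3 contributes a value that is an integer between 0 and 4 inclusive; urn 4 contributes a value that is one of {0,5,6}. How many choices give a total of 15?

11

The generating function for the choices is (1 + y² + y⁴ + y⁶)·(y³ + y⁶)·(1 + y + y² + y³ + y⁴)·(1 + y⁵ + y⁶); the count is [y¹⁵].
(1 + y² + y⁴ + y⁶) has coefficients 1,0,1,0,1,0,1 for degrees 0…6.
(y³ + y⁶) has coefficients 0,0,0,1,0,0,1,0,0,0,0,0,0,0,0,0 for degrees 0…15.
Multiplying by (1 + y + y² + y³ + y⁴) gives running coefficients 0,0,0,1,1,1,2,2,1,1,1,0,0,0,0,0 for degrees 0…15.
Finally multiplying by (1 + y⁵ + y⁶), the product of all factors after the first has coefficients 0,0,0,1,1,1,2,2,2,3,3,3,4,3,2,2 for degrees 0…15.
[y¹⁵] = 1·2 + 1·3 + 1·3 + 1·3 = 11.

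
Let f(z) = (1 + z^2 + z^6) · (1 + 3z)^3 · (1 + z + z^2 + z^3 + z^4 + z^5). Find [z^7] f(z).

128

(1 + z^2 + z^6) has coefficients 1,0,1,0,0,0,1 for degrees 0…6.
(1 + 3z)^3 has coefficients 1,9,27,27,0,0,0,0 for degrees 0…7.
Finally multiplying by (1 + z + z^2 + z^3 + z^4 + z^5), the product of all factors after the first has coefficients 1,10,37,64,64,64,63,54 for degrees 0…7.
[z^7] = 1·54 + 1·64 + 1·10 = 128.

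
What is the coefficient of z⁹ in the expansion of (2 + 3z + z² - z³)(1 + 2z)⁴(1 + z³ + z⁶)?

(2 + 3z + z² - z³) has coefficients 2,3,1,-1 for degrees 0…3.
(1 + 2z)⁴ has coefficients 1,8,24,32,16,0,0,0,0,0 for degrees 0…9.
Finally multiplying by (1 + z³ + z⁶), the product of all factors after the first has coefficients 1,8,24,33,24,24,33,24,24,32 for degrees 0…9.
[z⁹] = 2·32 + 3·24 + 1·24 − 1·33 = 127.

127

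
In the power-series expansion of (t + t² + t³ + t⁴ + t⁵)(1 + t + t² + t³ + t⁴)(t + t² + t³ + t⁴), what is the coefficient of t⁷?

16

(t + t² + t³ + t⁴ + t⁵) has coefficients 0,1,1,1,1,1 for degrees 0…5.
(1 + t + t² + t³ + t⁴) has coefficients 1,1,1,1,1,0,0,0 for degrees 0…7.
Finally multiplying by (t + t² + t³ + t⁴), the product of all factors after the first has coefficients 0,1,2,3,4,4,3,2 for degrees 0…7.
[t⁷] = 1·3 + 1·4 + 1·4 + 1·3 + 1·2 = 16.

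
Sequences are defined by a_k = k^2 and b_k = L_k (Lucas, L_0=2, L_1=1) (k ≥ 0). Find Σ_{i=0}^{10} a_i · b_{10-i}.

2009

The convolution is the t^10 coefficient of A(t)B(t).
Σ = 0·123 + 1·76 + 4·47 + 9·29 + 16·18 + 25·11 + 36·7 + 49·4 + 64·3 + 81·1 + 100·2 = 2009.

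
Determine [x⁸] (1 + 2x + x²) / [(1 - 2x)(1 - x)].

The denominator gives the recurrence a_n = 3a_(n−1) − 2a_(n−2) for n ≥ 3; the numerator fixes a_0 = 1, a_1 = 5, a_2 = 14.
Iterating: 1, 5, 14, 32, 68, 140, 284, 572, 1148, so a_8 = 1148.

1148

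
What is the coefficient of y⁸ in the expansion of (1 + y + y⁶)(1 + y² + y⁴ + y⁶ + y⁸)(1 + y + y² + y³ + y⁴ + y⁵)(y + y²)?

14

(1 + y + y⁶) has coefficients 1,1,0,0,0,0,1 for degrees 0…6.
(1 + y² + y⁴ + y⁶ + y⁸) has coefficients 1,0,1,0,1,0,1,0,1 for degrees 0…8.
Multiplying by (1 + y + y² + y³ + y⁴ + y⁵) gives running coefficients 1,1,2,2,3,3,3,3,3 for degrees 0…8.
Finally multiplying by (y + y²), the product of all factors after the first has coefficients 0,1,2,3,4,5,6,6,6 for degrees 0…8.
[y⁸] = 1·6 + 1·6 + 1·2 = 14.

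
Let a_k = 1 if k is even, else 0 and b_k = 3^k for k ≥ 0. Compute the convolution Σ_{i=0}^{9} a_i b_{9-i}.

The convolution is the t^9 coefficient of A(t)B(t).
Σ = 1·19683 + 0·6561 + 1·2187 + 0·729 + 1·243 + 0·81 + 1·27 + 0·9 + 1·3 + 0·1 = 22143.

22143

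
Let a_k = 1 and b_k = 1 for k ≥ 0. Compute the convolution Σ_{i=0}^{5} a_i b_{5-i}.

The convolution is the t^5 coefficient of A(t)B(t).
Σ = 1·1 + 1·1 + 1·1 + 1·1 + 1·1 + 1·1 = 6.

6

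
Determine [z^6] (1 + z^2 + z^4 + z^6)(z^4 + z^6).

2

(1 + z^2 + z^4 + z^6) has coefficients 1,0,1,0,1,0,1 for degrees 0…6.
(z^4 + z^6) has coefficients 0,0,0,0,1,0,1 for degrees 0…6.
[z^6] = 1·1 + 1·1 + 1·0 + 1·0 = 2.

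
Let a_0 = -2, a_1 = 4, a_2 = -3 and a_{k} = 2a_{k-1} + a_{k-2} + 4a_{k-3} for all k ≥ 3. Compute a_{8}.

The ordinary generating function has denominator 1 - 2q - q^2 - 4q^3.
Iterating the recurrence: a_0,…,a_{8} = -2, 4, -3, -10, -7, -36, -119, -302, -867.

-867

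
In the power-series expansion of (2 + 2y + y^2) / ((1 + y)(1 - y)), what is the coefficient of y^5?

2

The denominator gives the recurrence a_n = a_(n−2) for n ≥ 3; the numerator fixes a_0 = 2, a_1 = 2, a_2 = 3.
Iterating: 2, 2, 3, 2, 3, 2, so a_5 = 2.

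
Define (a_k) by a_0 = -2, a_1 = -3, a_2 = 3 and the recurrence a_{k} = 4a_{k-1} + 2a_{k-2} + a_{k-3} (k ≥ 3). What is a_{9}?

The ordinary generating function has denominator 1 - 4q - 2q^2 - q^3.
Iterating the recurrence: a_0,…,a_{9} = -2, -3, 3, 4, 19, 87, 390, 1753, 7879, 35412.

35412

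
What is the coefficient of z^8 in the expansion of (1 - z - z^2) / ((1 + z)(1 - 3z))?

2734

The denominator gives the recurrence a_n = 2a_(n−1) + 3a_(n−2) for n ≥ 3; the numerator fixes a_0 = 1, a_1 = 1, a_2 = 4.
Iterating: 1, 1, 4, 11, 34, 101, 304, 911, 2734, so a_8 = 2734.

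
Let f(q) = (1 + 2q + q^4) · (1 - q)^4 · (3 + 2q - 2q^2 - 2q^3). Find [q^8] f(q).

(1 + 2q + q^4) has coefficients 1,2,0,0,1 for degrees 0…4.
(1 - q)^4 has coefficients 1,-4,6,-4,1,0,0,0,0 for degrees 0…8.
Finally multiplying by (3 + 2q - 2q^2 - 2q^3), the product of all factors after the first has coefficients 3,-10,8,6,-9,-2,6,-2,0 for degrees 0…8.
[q^8] = 1·0 + 2·(-2) + 1·(-9) = -13.

-13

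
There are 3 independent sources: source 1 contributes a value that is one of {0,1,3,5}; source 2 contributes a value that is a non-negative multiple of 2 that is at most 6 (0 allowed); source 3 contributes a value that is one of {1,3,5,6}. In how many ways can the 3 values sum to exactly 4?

3

The generating function for the choices is (1 + x + x^3 + x^5)·(1 + x^2 + x^4 + x^6)·(x + x^3 + x^5 + x^6); the count is [x^4].
(1 + x + x^3 + x^5) has coefficients 1,1,0,1,0 for degrees 0…4.
(1 + x^2 + x^4 + x^6) has coefficients 1,0,1,0,1 for degrees 0…4.
Finally multiplying by (x + x^3 + x^5 + x^6), the product of all factors after the first has coefficients 0,1,0,2,0 for degrees 0…4.
[x^4] = 1·0 + 1·2 + 1·1 = 3.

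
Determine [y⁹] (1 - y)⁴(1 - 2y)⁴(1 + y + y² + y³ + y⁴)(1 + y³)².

(1 - y)⁴ has coefficients 1,-4,6,-4,1 for degrees 0…4.
(1 - 2y)⁴ has coefficients 1,-8,24,-32,16,0,0,0,0,0 for degrees 0…9.
Multiplying by (1 + y + y² + y³ + y⁴) gives running coefficients 1,-7,17,-15,1,0,8,-16,16,0 for degrees 0…9.
Finally multiplying by (1 + y³)², the product of all factors after the first has coefficients 1,-7,17,-13,-13,34,-21,-21,33,1 for degrees 0…9.
[y⁹] = 1·1 − 4·33 + 6·(-21) − 4·(-21) + 1·34 = -139.

-139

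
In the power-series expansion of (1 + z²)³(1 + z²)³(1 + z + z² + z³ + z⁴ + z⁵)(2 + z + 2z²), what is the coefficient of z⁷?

167

(1 + z²)³ has coefficients 1,0,3,0,3,0,1 for degrees 0…6.
(1 + z²)³ has coefficients 1,0,3,0,3,0,1,0 for degrees 0…7.
Multiplying by (1 + z + z² + z³ + z⁴ + z⁵) gives running coefficients 1,1,4,4,7,7,7,7 for degrees 0…7.
Finally multiplying by (2 + z + 2z²), the product of all factors after the first has coefficients 2,3,11,14,26,29,35,35 for degrees 0…7.
[z⁷] = 1·35 + 3·29 + 3·14 + 1·3 = 167.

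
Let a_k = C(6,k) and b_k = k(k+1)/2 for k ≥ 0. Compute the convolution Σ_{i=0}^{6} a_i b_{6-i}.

432

Write out a_i and b_{6-i} for i = 0,…,6 and sum the products.
Σ = 1·21 + 6·15 + 15·10 + 20·6 + 15·3 + 6·1 + 1·0 = 432.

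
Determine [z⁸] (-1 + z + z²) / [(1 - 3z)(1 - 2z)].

-10807

The denominator gives the recurrence a_n = 5a_(n−1) − 6a_(n−2) for n ≥ 3; the numerator fixes a_0 = -1, a_1 = -4, a_2 = -13.
Iterating: -1, -4, -13, -41, -127, -389, -1183, -3581, -10807, so a_8 = -10807.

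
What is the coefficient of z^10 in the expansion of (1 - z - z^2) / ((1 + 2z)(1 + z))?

The denominator gives the recurrence a_n = −3a_(n−1) − 2a_(n−2) for n ≥ 3; the numerator fixes a_0 = 1, a_1 = -4, a_2 = 9.
Iterating: 1, -4, 9, -19, 39, -79, 159, -319, 639, -1279, 2559, so a_10 = 2559.

2559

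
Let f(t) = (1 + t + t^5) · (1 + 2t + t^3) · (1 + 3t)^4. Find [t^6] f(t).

338

(1 + t + t^5) has coefficients 1,1,0,0,0,1 for degrees 0…5.
(1 + 2t + t^3) has coefficients 1,2,0,1,0,0,0 for degrees 0…6.
Finally multiplying by (1 + 3t)^4, the product of all factors after the first has coefficients 1,14,78,217,309,216,108 for degrees 0…6.
[t^6] = 1·108 + 1·216 + 1·14 = 338.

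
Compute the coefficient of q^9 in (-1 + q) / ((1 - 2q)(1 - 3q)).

-38854

The denominator gives the recurrence a_n = 5a_(n−1) − 6a_(n−2) for n ≥ 3; the numerator fixes a_0 = -1, a_1 = -4, a_2 = -14.
Iterating: -1, -4, -14, -46, -146, -454, -1394, -4246, -12866, -38854, so a_9 = -38854.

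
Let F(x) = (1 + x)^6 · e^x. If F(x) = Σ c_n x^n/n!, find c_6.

The EGF product rule gives c_6 = Σ_{k_1+k_2=6} C(6; k_1,k_2) · ∏ g_i(k_i), where (1+x)^6 gives the falling factorial (6)_k; e^x gives (1)^k.
g_1(k) for k = 0…6: 1, 6, 30, 120, 360, 720, 720.
g_2(k) for k = 0…6: 1, 1, 1, 1, 1, 1, 1.
c_6 = Σ_k C(6,k)·g_1(k)·g_2(6−k) = 1·1·1 + 6·6·1 + 15·30·1 + 20·120·1 + 15·360·1 + 6·720·1 + 1·720·1 = 1 + 36 + 450 + 2400 + 5400 + 4320 + 720 = 13327.

13327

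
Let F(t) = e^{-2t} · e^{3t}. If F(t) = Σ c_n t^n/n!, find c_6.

The EGF product rule gives c_6 = Σ_{k_1+k_2=6} C(6; k_1,k_2) · ∏ g_i(k_i), where e^{-2t} gives (-2)^k; e^{3t} gives (3)^k.
g_1(k) for k = 0…6: 1, -2, 4, -8, 16, -32, 64.
g_2(k) for k = 0…6: 1, 3, 9, 27, 81, 243, 729.
c_6 = Σ_k C(6,k)·g_1(k)·g_2(6−k) = 1·1·729 + 6·(-2)·243 + 15·4·81 + 20·(-8)·27 + 15·16·9 + 6·(-32)·3 + 1·64·1 = 729 − 2916 + 4860 − 4320 + 2160 − 576 + 64 = 1.

1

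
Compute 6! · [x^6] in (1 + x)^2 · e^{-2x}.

The EGF product rule gives c_6 = Σ_{k_1+k_2=6} C(6; k_1,k_2) · ∏ g_i(k_i), where (1+x)^2 gives the falling factorial (2)_k; e^{-2x} gives (-2)^k.
g_1(k) for k = 0…6: 1, 2, 2, 0, 0, 0, 0.
g_2(k) for k = 0…6: 1, -2, 4, -8, 16, -32, 64.
c_6 = Σ_k C(6,k)·g_1(k)·g_2(6−k) = 1·1·64 + 6·2·(-32) + 15·2·16 = 64 − 384 + 480 = 160.

160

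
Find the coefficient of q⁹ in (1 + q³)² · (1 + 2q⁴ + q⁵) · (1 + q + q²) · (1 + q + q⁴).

(1 + q³)² has coefficients 1,0,0,2,0,0,1 for degrees 0…6.
(1 + 2q⁴ + q⁵) has coefficients 1,0,0,0,2,1,0,0,0,0 for degrees 0…9.
Multiplying by (1 + q + q²) gives running coefficients 1,1,1,0,2,3,3,1,0,0 for degrees 0…9.
Finally multiplying by (1 + q + q⁴), the product of all factors after the first has coefficients 1,2,2,1,3,6,7,4,3,3 for degrees 0…9.
[q⁹] = 1·3 + 2·7 + 1·1 = 18.

18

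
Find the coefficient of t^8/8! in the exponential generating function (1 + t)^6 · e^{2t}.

1081600

The EGF product rule gives c_8 = Σ_{k_1+k_2=8} C(8; k_1,k_2) · ∏ g_i(k_i), where (1+t)^6 gives the falling factorial (6)_k; e^{2t} gives (2)^k.
g_1(k) for k = 0…8: 1, 6, 30, 120, 360, 720, 720, 0, 0.
g_2(k) for k = 0…8: 1, 2, 4, 8, 16, 32, 64, 128, 256.
c_8 = Σ_k C(8,k)·g_1(k)·g_2(8−k) = 1·1·256 + 8·6·128 + 28·30·64 + 56·120·32 + 70·360·16 + 56·720·8 + 28·720·4 = 256 + 6144 + 53760 + 215040 + 403200 + 322560 + 80640 = 1081600.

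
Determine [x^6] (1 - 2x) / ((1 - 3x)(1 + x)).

183

Partial fractions give a closed form: a_n = (1/4)·3^n + (3/4)·(-1)^n.
At n = 6: a_6 = 183.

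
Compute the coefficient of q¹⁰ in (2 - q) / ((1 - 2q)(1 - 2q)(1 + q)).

The denominator gives the recurrence a_n = 3a_(n−1) − 4a_(n−3) for n ≥ 3; the numerator fixes a_0 = 2, a_1 = 5, a_2 = 15.
Iterating: 2, 5, 15, 37, 91, 213, 491, 1109, 2475, 5461, 11947, so a_10 = 11947.

11947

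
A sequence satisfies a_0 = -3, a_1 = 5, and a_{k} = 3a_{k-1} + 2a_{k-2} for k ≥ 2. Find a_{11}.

The ordinary generating function has denominator 1 - 3t - 2t^2.
Iterating the recurrence: a_0,…,a_{11} = -3, 5, 9, 37, 129, 461, 1641, 5845, 20817, 74141, 264057, 940453.

940453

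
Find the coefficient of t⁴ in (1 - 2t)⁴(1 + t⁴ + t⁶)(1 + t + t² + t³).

(1 - 2t)⁴ has coefficients 1,-8,24,-32,16 for degrees 0…4.
(1 + t⁴ + t⁶) has coefficients 1,0,0,0,1 for degrees 0…4.
Finally multiplying by (1 + t + t² + t³), the product of all factors after the first has coefficients 1,1,1,1,1 for degrees 0…4.
[t⁴] = 1·1 − 8·1 + 24·1 − 32·1 + 16·1 = 1.

1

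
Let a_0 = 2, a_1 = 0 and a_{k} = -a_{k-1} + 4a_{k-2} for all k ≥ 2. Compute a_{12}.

60712

The ordinary generating function has denominator 1 + x - 4x^2.
Iterating the recurrence: a_0,…,a_{12} = 2, 0, 8, -8, 40, -72, 232, -520, 1448, -3528, 9320, -23432, 60712.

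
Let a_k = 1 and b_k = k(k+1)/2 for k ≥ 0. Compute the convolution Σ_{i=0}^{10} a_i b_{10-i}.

Write out a_i and b_{10-i} for i = 0,…,10 and sum the products.
Σ = 1·55 + 1·45 + 1·36 + 1·28 + 1·21 + 1·15 + 1·10 + 1·6 + 1·3 + 1·1 + 1·0 = 220.

220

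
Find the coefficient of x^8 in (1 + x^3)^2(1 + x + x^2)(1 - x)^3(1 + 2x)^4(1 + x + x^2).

(1 + x^3)^2 has coefficients 1,0,0,2,0,0,1 for degrees 0…6.
(1 + x + x^2) has coefficients 1,1,1,0,0,0,0,0,0 for degrees 0…8.
Multiplying by (1 - x)^3 gives running coefficients 1,-2,1,-1,2,-1,0,0,0 for degrees 0…8.
Multiplying by (1 + 2x)^4 gives running coefficients 1,6,9,-9,-30,-9,24,24,0 for degrees 0…8.
Finally multiplying by (1 + x + x^2), the product of all factors after the first has coefficients 1,7,16,6,-30,-48,-15,39,48 for degrees 0…8.
[x^8] = 1·48 + 2·(-48) + 1·16 = -32.

-32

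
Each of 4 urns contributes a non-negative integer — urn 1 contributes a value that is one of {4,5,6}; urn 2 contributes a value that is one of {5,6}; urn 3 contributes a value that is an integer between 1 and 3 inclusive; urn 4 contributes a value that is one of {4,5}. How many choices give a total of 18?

8

The generating function for the choices is (t^4 + t^5 + t^6)·(t^5 + t^6)·(t + t^2 + t^3)·(t^4 + t^5); the count is [t^18].
(t^4 + t^5 + t^6) has coefficients 0,0,0,0,1,1,1 for degrees 0…6.
(t^5 + t^6) has coefficients 0,0,0,0,0,1,1,0,0,0,0,0,0,0,0,0,0,0,0 for degrees 0…18.
Multiplying by (t + t^2 + t^3) gives running coefficients 0,0,0,0,0,0,1,2,2,1,0,0,0,0,0,0,0,0,0 for degrees 0…18.
Finally multiplying by (t^4 + t^5), the product of all factors after the first has coefficients 0,0,0,0,0,0,0,0,0,0,1,3,4,3,1,0,0,0,0 for degrees 0…18.
[t^18] = 1·1 + 1·3 + 1·4 = 8.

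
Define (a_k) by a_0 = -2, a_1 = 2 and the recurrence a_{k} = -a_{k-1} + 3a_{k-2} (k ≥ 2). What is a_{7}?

434

The ordinary generating function has denominator 1 + x - 3x^2.
Iterating the recurrence: a_0,…,a_{7} = -2, 2, -8, 14, -38, 80, -194, 434.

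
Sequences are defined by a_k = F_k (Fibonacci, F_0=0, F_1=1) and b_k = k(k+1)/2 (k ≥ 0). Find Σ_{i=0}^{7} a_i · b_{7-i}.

97

Write out a_i and b_{7-i} for i = 0,…,7 and sum the products.
Σ = 0·28 + 1·21 + 1·15 + 2·10 + 3·6 + 5·3 + 8·1 + 13·0 = 97.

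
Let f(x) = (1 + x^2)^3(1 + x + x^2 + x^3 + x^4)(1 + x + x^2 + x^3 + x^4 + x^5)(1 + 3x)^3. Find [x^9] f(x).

1964

(1 + x^2)^3 has coefficients 1,0,3,0,3,0,1 for degrees 0…6.
(1 + x + x^2 + x^3 + x^4) has coefficients 1,1,1,1,1,0,0,0,0,0 for degrees 0…9.
Multiplying by (1 + x + x^2 + x^3 + x^4 + x^5) gives running coefficients 1,2,3,4,5,5,4,3,2,1 for degrees 0…9.
Finally multiplying by (1 + 3x)^3, the product of all factors after the first has coefficients 1,11,48,112,176,239,292,309,272,208 for degrees 0…9.
[x^9] = 1·208 + 3·309 + 3·239 + 1·112 = 1964.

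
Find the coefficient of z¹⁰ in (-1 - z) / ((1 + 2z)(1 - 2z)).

The denominator gives the recurrence a_n = 4a_(n−2) for n ≥ 2; the numerator fixes a_0 = -1, a_1 = -1.
Iterating: -1, -1, -4, -4, -16, -16, -64, -64, -256, -256, -1024, so a_10 = -1024.

-1024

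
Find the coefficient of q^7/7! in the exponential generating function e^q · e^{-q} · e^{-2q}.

The EGF product rule gives c_7 = Σ_{k_1+k_2+k_3=7} C(7; k_1,k_2,k_3) · ∏ g_i(k_i), where e^q gives (1)^k; e^{-q} gives (-1)^k; e^{-2q} gives (-2)^k.
g_1(k) for k = 0…7: 1, 1, 1, 1, 1, 1, 1, 1.
g_2(k) for k = 0…7: 1, -1, 1, -1, 1, -1, 1, -1.
g_3(k) for k = 0…7: 1, -2, 4, -8, 16, -32, 64, -128.
First combine the last two factors: h(k) = Σ_j C(k,j)·g_2(j)·g_3(k−j) for k = 0…7: 1, -3, 9, -27, 81, -243, 729, -2187.
c_7 = Σ_k C(7,k)·g_1(k)·h(7−k) = 1·1·(-2187) + 7·1·729 + 21·1·(-243) + 35·1·81 + 35·1·(-27) + 21·1·9 + 7·1·(-3) + 1·1·1 = −2187 + 5103 − 5103 + 2835 − 945 + 189 − 21 + 1 = -128.

-128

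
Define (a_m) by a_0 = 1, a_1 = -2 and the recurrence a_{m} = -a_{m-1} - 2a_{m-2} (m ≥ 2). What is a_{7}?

The ordinary generating function has denominator 1 + q + 2q^2.
Iterating the recurrence: a_0,…,a_{7} = 1, -2, 0, 4, -4, -4, 12, -4.

-4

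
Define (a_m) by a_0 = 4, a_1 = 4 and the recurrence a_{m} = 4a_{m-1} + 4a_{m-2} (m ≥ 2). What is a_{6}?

16384

The ordinary generating function has denominator 1 - 4t - 4t^2.
Iterating the recurrence: a_0,…,a_{6} = 4, 4, 32, 144, 704, 3392, 16384.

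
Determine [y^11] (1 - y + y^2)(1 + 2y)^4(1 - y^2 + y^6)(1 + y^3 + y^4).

8

(1 - y + y^2) has coefficients 1,-1,1 for degrees 0…2.
(1 + 2y)^4 has coefficients 1,8,24,32,16,0,0,0,0,0,0,0 for degrees 0…11.
Multiplying by (1 - y^2 + y^6) gives running coefficients 1,8,23,24,-8,-32,-15,8,24,32,16,0 for degrees 0…11.
Finally multiplying by (1 + y^3 + y^4), the product of all factors after the first has coefficients 1,8,23,25,1,-1,32,24,-16,-15,9,32 for degrees 0…11.
[y^11] = 1·32 − 1·9 + 1·(-15) = 8.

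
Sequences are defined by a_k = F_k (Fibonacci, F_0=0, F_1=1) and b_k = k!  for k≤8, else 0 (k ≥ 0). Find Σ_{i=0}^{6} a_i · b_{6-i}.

175

The convolution is the x^6 coefficient of A(x)B(x).
Σ = 0·720 + 1·120 + 1·24 + 2·6 + 3·2 + 5·1 + 8·1 = 175.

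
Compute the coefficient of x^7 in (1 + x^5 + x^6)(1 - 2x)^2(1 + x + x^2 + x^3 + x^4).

-2

(1 + x^5 + x^6) has coefficients 1,0,0,0,0,1,1 for degrees 0…6.
(1 - 2x)^2 has coefficients 1,-4,4,0,0,0,0,0 for degrees 0…7.
Finally multiplying by (1 + x + x^2 + x^3 + x^4), the product of all factors after the first has coefficients 1,-3,1,1,1,0,4,0 for degrees 0…7.
[x^7] = 1·0 + 1·1 + 1·(-3) = -2.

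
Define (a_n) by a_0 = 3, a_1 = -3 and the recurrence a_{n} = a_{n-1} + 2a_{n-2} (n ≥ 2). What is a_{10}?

3

The ordinary generating function has denominator 1 - z - 2z^2.
Iterating the recurrence: a_0,…,a_{10} = 3, -3, 3, -3, 3, -3, 3, -3, 3, -3, 3.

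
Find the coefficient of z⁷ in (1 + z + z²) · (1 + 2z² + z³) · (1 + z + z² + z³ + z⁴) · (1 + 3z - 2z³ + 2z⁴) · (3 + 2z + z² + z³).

(1 + z + z²) has coefficients 1,1,1 for degrees 0…2.
(1 + 2z² + z³) has coefficients 1,0,2,1,0,0,0,0 for degrees 0…7.
Multiplying by (1 + z + z² + z³ + z⁴) gives running coefficients 1,1,3,4,4,3,3,1 for degrees 0…7.
Multiplying by (1 + 3z - 2z³ + 2z⁴) gives running coefficients 1,4,6,11,16,11,10,10 for degrees 0…7.
Finally multiplying by (3 + 2z + z² + z³), the product of all factors after the first has coefficients 3,14,27,50,80,82,79,77 for degrees 0…7.
[z⁷] = 1·77 + 1·79 + 1·82 = 238.

238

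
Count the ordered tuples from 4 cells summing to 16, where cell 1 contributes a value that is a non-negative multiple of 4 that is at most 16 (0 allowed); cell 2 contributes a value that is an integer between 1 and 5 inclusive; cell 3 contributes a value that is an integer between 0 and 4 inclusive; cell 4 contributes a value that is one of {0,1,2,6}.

The generating function for the choices is (1 + t^4 + t^8 + t^12 + t^16)·(t + t^2 + t^3 + t^4 + t^5)·(1 + t + t^2 + t^3 + t^4)·(1 + t + t^2 + t^6); the count is [t^16].
(1 + t^4 + t^8 + t^12 + t^16) has coefficients 1,0,0,0,1,0,0,0,1,0,0,0,1,0,0,0,1 for degrees 0…16.
(t + t^2 + t^3 + t^4 + t^5) has coefficients 0,1,1,1,1,1,0,0,0,0,0,0,0,0,0,0,0 for degrees 0…16.
Multiplying by (1 + t + t^2 + t^3 + t^4) gives running coefficients 0,1,2,3,4,5,4,3,2,1,0,0,0,0,0,0,0 for degrees 0…16.
Finally multiplying by (1 + t + t^2 + t^6), the product of all factors after the first has coefficients 0,1,3,6,9,12,13,13,11,9,7,6,4,3,2,1,0 for degrees 0…16.
[t^16] = 1·0 + 1·4 + 1·11 + 1·9 + 1·0 = 24.

24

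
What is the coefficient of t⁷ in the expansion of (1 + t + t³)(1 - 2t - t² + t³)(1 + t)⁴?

(1 + t + t³) has coefficients 1,1,0,1 for degrees 0…3.
(1 - 2t - t² + t³) has coefficients 1,-2,-1,1,0,0,0,0 for degrees 0…7.
Finally multiplying by (1 + t)⁴, the product of all factors after the first has coefficients 1,2,-3,-11,-9,0,3,1 for degrees 0…7.
[t⁷] = 1·1 + 1·3 + 1·(-9) = -5.

-5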